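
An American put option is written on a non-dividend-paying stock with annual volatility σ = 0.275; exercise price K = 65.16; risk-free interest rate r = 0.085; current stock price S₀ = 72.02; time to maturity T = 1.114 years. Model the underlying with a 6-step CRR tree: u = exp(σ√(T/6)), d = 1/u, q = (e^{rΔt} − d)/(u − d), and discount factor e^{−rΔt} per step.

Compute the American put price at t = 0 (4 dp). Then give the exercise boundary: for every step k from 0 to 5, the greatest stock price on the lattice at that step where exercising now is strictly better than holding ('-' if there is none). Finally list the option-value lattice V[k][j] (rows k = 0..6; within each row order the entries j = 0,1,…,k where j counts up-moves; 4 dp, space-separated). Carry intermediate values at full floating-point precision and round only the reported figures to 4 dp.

price = 3.2918
boundary = - - - 50.4740 44.8339 50.4740
tree:
3.2918
5.6140 1.3900
9.2660 2.6361 0.3585
14.6860 4.8743 0.7872 0.0000
20.3261 8.6958 1.7287 0.0000 0.0000
25.3360 14.6860 3.7962 0.0000 0.0000 0.0000
29.7861 20.3261 8.3363 0.0000 0.0000 0.0000 0.0000

Δt=0.18567, u=1.12580, d=0.88826, q=0.53737, disc=e^(-rΔt)=0.98434
k=6 terminal: V=max(K-S,0) → 29.7861 20.3261 8.3363 0.0000 0.0000 0.0000 0.0000
k=5: j=0 S=39.8240 intr=25.3360 cont=24.3158 V=25.3360[EX]; j=1 S=50.4740 intr=14.6860 cont=13.6657 V=14.6860[EX]; j=2 S=63.9722 intr=1.1878 cont=3.7962 V=3.7962[hold]; j=3 S=81.0802 intr=0.0000 cont=0.0000 V=0.0000[hold]; j=4 S=102.7633 intr=0.0000 cont=0.0000 V=0.0000[hold]; j=5 S=130.2451 intr=0.0000 cont=0.0000 V=0.0000[hold]  S*(5)=50.4740
k=4: j=0 S=44.8339 intr=20.3261 cont=19.3059 V=20.3261[EX]; j=1 S=56.8237 intr=8.3363 cont=8.6958 V=8.6958[hold]; j=2 S=72.0200 intr=0.0000 cont=1.7287 V=1.7287[hold]; j=3 S=91.2802 intr=0.0000 cont=0.0000 V=0.0000[hold]; j=4 S=115.6911 intr=0.0000 cont=0.0000 V=0.0000[hold]  S*(4)=44.8339
k=3: j=0 S=50.4740 intr=14.6860 cont=13.8558 V=14.6860[EX]; j=1 S=63.9722 intr=1.1878 cont=4.8743 V=4.8743[hold]; j=2 S=81.0802 intr=0.0000 cont=0.7872 V=0.7872[hold]; j=3 S=102.7633 intr=0.0000 cont=0.0000 V=0.0000[hold]  S*(3)=50.4740
k=2: j=0 S=56.8237 intr=8.3363 cont=9.2660 V=9.2660[hold]; j=1 S=72.0200 intr=0.0000 cont=2.6361 V=2.6361[hold]; j=2 S=91.2802 intr=0.0000 cont=0.3585 V=0.3585[hold]  S*(2)=-
k=1: j=0 S=63.9722 intr=1.1878 cont=5.6140 V=5.6140[hold]; j=1 S=81.0802 intr=0.0000 cont=1.3900 V=1.3900[hold]  S*(1)=-
k=0: j=0 S=72.0200 intr=0.0000 cont=3.2918 V=3.2918[hold]  S*(0)=-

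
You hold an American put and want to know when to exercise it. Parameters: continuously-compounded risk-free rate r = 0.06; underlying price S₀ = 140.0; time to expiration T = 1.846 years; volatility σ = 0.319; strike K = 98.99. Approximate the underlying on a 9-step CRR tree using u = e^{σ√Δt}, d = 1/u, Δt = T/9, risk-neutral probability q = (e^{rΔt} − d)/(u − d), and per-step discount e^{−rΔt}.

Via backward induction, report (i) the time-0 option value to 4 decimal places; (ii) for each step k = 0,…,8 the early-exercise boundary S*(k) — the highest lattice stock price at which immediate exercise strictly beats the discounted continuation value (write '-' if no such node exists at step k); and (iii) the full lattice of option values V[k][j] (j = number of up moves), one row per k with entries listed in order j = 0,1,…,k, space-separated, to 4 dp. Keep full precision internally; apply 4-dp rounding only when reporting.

params: Δt=0.20511 u=1.15543 d=0.86548 q=0.50665 e^(-rΔt)=0.98777
t_9 payoffs: 60.8452 48.0660 31.0055 8.2294 0.0000 0.0000 0.0000 0.0000 0.0000 0.0000
t_8: node(8,0) S=44.0737 payoff=54.9163 vs cont=53.7056 → 54.9163 [stop]  node(8,1) S=58.8391 payoff=40.1509 vs cont=38.9401 → 40.1509 [stop]  node(8,2) S=78.5513 payoff=20.4387 vs cont=19.2279 → 20.4387 [stop]  node(8,3) S=104.8675 payoff=0.0000 vs cont=4.0103 → 4.0103 [wait]  node(8,4) S=140.0000 payoff=0.0000 vs cont=0.0000 → 0.0000 [wait]  node(8,5) S=186.9026 payoff=0.0000 vs cont=0.0000 → 0.0000 [wait]  node(8,6) S=249.5184 payoff=0.0000 vs cont=0.0000 → 0.0000 [wait]  node(8,7) S=333.1116 payoff=0.0000 vs cont=0.0000 → 0.0000 [wait]  node(8,8) S=444.7101 payoff=0.0000 vs cont=0.0000 → 0.0000 [wait]  ⇒ S*(8)=78.5513
t_7: node(7,0) S=50.9240 payoff=48.0660 vs cont=46.8552 → 48.0660 [stop]  node(7,1) S=67.9845 payoff=31.0055 vs cont=29.7947 → 31.0055 [stop]  node(7,2) S=90.7606 payoff=8.2294 vs cont=11.9671 → 11.9671 [wait]  node(7,3) S=121.1670 payoff=0.0000 vs cont=1.9543 → 1.9543 [wait]  node(7,4) S=161.7602 payoff=0.0000 vs cont=0.0000 → 0.0000 [wait]  node(7,5) S=215.9528 payoff=0.0000 vs cont=0.0000 → 0.0000 [wait]  node(7,6) S=288.3010 payoff=0.0000 vs cont=0.0000 → 0.0000 [wait]  node(7,7) S=384.8871 payoff=0.0000 vs cont=0.0000 → 0.0000 [wait]  ⇒ S*(7)=67.9845
t_6: node(6,0) S=58.8391 payoff=40.1509 vs cont=38.9401 → 40.1509 [stop]  node(6,1) S=78.5513 payoff=20.4387 vs cont=21.0984 → 21.0984 [wait]  node(6,2) S=104.8675 payoff=0.0000 vs cont=6.8098 → 6.8098 [wait]  node(6,3) S=140.0000 payoff=0.0000 vs cont=0.9524 → 0.9524 [wait]  node(6,4) S=186.9026 payoff=0.0000 vs cont=0.0000 → 0.0000 [wait]  node(6,5) S=249.5184 payoff=0.0000 vs cont=0.0000 → 0.0000 [wait]  node(6,6) S=333.1116 payoff=0.0000 vs cont=0.0000 → 0.0000 [wait]  ⇒ S*(6)=58.8391
t_5: node(5,0) S=67.9845 payoff=31.0055 vs cont=30.1249 → 31.0055 [stop]  node(5,1) S=90.7606 payoff=8.2294 vs cont=13.6895 → 13.6895 [wait]  node(5,2) S=121.1670 payoff=0.0000 vs cont=3.7951 → 3.7951 [wait]  node(5,3) S=161.7602 payoff=0.0000 vs cont=0.4641 → 0.4641 [wait]  node(5,4) S=215.9528 payoff=0.0000 vs cont=0.0000 → 0.0000 [wait]  node(5,5) S=288.3010 payoff=0.0000 vs cont=0.0000 → 0.0000 [wait]  ⇒ S*(5)=67.9845
t_4: node(4,0) S=78.5513 payoff=20.4387 vs cont=21.9604 → 21.9604 [wait]  node(4,1) S=104.8675 payoff=0.0000 vs cont=8.5704 → 8.5704 [wait]  node(4,2) S=140.0000 payoff=0.0000 vs cont=2.0817 → 2.0817 [wait]  node(4,3) S=186.9026 payoff=0.0000 vs cont=0.2262 → 0.2262 [wait]  node(4,4) S=249.5184 payoff=0.0000 vs cont=0.0000 → 0.0000 [wait]  ⇒ S*(4)=-
t_3: node(3,0) S=90.7606 payoff=8.2294 vs cont=14.9907 → 14.9907 [wait]  node(3,1) S=121.1670 payoff=0.0000 vs cont=5.2183 → 5.2183 [wait]  node(3,2) S=161.7602 payoff=0.0000 vs cont=1.1276 → 1.1276 [wait]  node(3,3) S=215.9528 payoff=0.0000 vs cont=0.1102 → 0.1102 [wait]  ⇒ S*(3)=-
t_2: node(2,0) S=104.8675 payoff=0.0000 vs cont=9.9167 → 9.9167 [wait]  node(2,1) S=140.0000 payoff=0.0000 vs cont=3.1073 → 3.1073 [wait]  node(2,2) S=186.9026 payoff=0.0000 vs cont=0.6047 → 0.6047 [wait]  ⇒ S*(2)=-
t_1: node(1,0) S=121.1670 payoff=0.0000 vs cont=6.3876 → 6.3876 [wait]  node(1,1) S=161.7602 payoff=0.0000 vs cont=1.8168 → 1.8168 [wait]  ⇒ S*(1)=-
t_0: node(0,0) S=140.0000 payoff=0.0000 vs cont=4.0220 → 4.0220 [wait]  ⇒ S*(0)=-

price = 4.0220
boundary = - - - - - 67.9845 58.8391 67.9845 78.5513
tree:
4.0220
6.3876 1.8168
9.9167 3.1073 0.6047
14.9907 5.2183 1.1276 0.1102
21.9604 8.5704 2.0817 0.2262 0.0000
31.0055 13.6895 3.7951 0.4641 0.0000 0.0000
40.1509 21.0984 6.8098 0.9524 0.0000 0.0000 0.0000
48.0660 31.0055 11.9671 1.9543 0.0000 0.0000 0.0000 0.0000
54.9163 40.1509 20.4387 4.0103 0.0000 0.0000 0.0000 0.0000 0.0000
60.8452 48.0660 31.0055 8.2294 0.0000 0.0000 0.0000 0.0000 0.0000 0.0000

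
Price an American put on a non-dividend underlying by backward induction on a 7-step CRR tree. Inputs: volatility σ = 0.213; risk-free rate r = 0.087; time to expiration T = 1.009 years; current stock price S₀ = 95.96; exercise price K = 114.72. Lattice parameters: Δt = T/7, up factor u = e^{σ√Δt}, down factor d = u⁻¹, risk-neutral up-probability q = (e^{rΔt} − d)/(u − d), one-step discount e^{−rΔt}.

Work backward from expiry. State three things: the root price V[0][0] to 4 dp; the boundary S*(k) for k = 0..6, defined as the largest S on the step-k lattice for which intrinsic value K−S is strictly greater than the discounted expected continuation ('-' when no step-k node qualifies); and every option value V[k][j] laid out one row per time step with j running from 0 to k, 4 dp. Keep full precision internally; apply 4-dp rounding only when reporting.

price = 18.7600
boundary = 95.9600 88.5054 95.9600 88.5054 95.9600 88.5054 95.9600
tree:
18.7600
26.2146 11.8560
33.0901 18.7600 6.6496
39.4315 26.2146 11.4003 3.0328
45.2802 33.0901 18.7600 5.8222 0.8896
50.6746 39.4315 26.2146 10.7621 2.0368 0.0000
55.6499 45.2802 33.0901 18.7600 4.6635 0.0000 0.0000
60.2388 50.6746 39.4315 26.2146 10.6775 0.0000 0.0000 0.0000

Δt=0.14414  u=1.08423  d=0.92232  q=0.55773  discount=0.98754
step 7 (expiry): payoffs max(K−S,0) = 60.2388 50.6746 39.4315 26.2146 10.6775 0.0000 0.0000 0.0000
step 6: (k=6,j=0): S=59.0701, (K−S)⁺=55.6499, hold=54.2203 ⇒ V=55.6499 exercise | (k=6,j=1): S=69.4398, (K−S)⁺=45.2802, hold=43.8506 ⇒ V=45.2802 exercise | (k=6,j=2): S=81.6299, (K−S)⁺=33.0901, hold=31.6604 ⇒ V=33.0901 exercise | (k=6,j=3): S=95.9600, (K−S)⁺=18.7600, hold=17.3303 ⇒ V=18.7600 exercise | (k=6,j=4): S=112.8057, (K−S)⁺=1.9143, hold=4.6635 ⇒ V=4.6635 continue | (k=6,j=5): S=132.6087, (K−S)⁺=0.0000, hold=0.0000 ⇒ V=0.0000 continue | (k=6,j=6): S=155.8882, (K−S)⁺=0.0000, hold=0.0000 ⇒ V=0.0000 continue  boundary S*=95.9600
step 5: (k=5,j=0): S=64.0454, (K−S)⁺=50.6746, hold=49.2450 ⇒ V=50.6746 exercise | (k=5,j=1): S=75.2885, (K−S)⁺=39.4315, hold=38.0018 ⇒ V=39.4315 exercise | (k=5,j=2): S=88.5054, (K−S)⁺=26.2146, hold=24.7849 ⇒ V=26.2146 exercise | (k=5,j=3): S=104.0425, (K−S)⁺=10.6775, hold=10.7621 ⇒ V=10.7621 continue | (k=5,j=4): S=122.3071, (K−S)⁺=0.0000, hold=2.0368 ⇒ V=2.0368 continue | (k=5,j=5): S=143.7781, (K−S)⁺=0.0000, hold=0.0000 ⇒ V=0.0000 continue  boundary S*=88.5054
step 4: (k=4,j=0): S=69.4398, (K−S)⁺=45.2802, hold=43.8506 ⇒ V=45.2802 exercise | (k=4,j=1): S=81.6299, (K−S)⁺=33.0901, hold=31.6604 ⇒ V=33.0901 exercise | (k=4,j=2): S=95.9600, (K−S)⁺=18.7600, hold=17.3769 ⇒ V=18.7600 exercise | (k=4,j=3): S=112.8057, (K−S)⁺=1.9143, hold=5.8222 ⇒ V=5.8222 continue | (k=4,j=4): S=132.6087, (K−S)⁺=0.0000, hold=0.8896 ⇒ V=0.8896 continue  boundary S*=95.9600
step 3: (k=3,j=0): S=75.2885, (K−S)⁺=39.4315, hold=38.0018 ⇒ V=39.4315 exercise | (k=3,j=1): S=88.5054, (K−S)⁺=26.2146, hold=24.7849 ⇒ V=26.2146 exercise | (k=3,j=2): S=104.0425, (K−S)⁺=10.6775, hold=11.4003 ⇒ V=11.4003 continue | (k=3,j=3): S=122.3071, (K−S)⁺=0.0000, hold=3.0328 ⇒ V=3.0328 continue  boundary S*=88.5054
step 2: (k=2,j=0): S=81.6299, (K−S)⁺=33.0901, hold=31.6604 ⇒ V=33.0901 exercise | (k=2,j=1): S=95.9600, (K−S)⁺=18.7600, hold=17.7284 ⇒ V=18.7600 exercise | (k=2,j=2): S=112.8057, (K−S)⁺=1.9143, hold=6.6496 ⇒ V=6.6496 continue  boundary S*=95.9600
step 1: (k=1,j=0): S=88.5054, (K−S)⁺=26.2146, hold=24.7849 ⇒ V=26.2146 exercise | (k=1,j=1): S=104.0425, (K−S)⁺=10.6775, hold=11.8560 ⇒ V=11.8560 continue  boundary S*=88.5054
step 0: (k=0,j=0): S=95.9600, (K−S)⁺=18.7600, hold=17.9794 ⇒ V=18.7600 exercise  boundary S*=95.9600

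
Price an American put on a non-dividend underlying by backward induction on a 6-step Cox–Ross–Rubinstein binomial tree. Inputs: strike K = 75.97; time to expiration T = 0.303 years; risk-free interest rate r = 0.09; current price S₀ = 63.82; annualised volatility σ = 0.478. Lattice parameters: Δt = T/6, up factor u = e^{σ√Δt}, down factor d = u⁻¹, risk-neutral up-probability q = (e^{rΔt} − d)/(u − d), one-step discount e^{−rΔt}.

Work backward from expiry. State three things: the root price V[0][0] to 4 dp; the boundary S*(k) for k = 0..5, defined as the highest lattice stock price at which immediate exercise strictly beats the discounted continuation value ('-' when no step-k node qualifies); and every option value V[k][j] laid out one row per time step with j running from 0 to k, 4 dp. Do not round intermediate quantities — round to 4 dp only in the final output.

price = 13.8765
boundary = - - 51.4820 57.3200 51.4820 57.3200
tree:
13.8765
18.8243 8.9431
24.4880 13.2043 4.6665
29.7314 18.6500 7.7555 1.5497
34.4407 24.4880 12.3975 3.0786 0.0000
38.6705 29.7314 18.6500 6.1160 0.0000 0.0000
42.4694 34.4407 24.4880 12.1500 0.0000 0.0000 0.0000

params: Δt=0.05050 u=1.11340 d=0.89815 q=0.49433 e^(-rΔt)=0.99547
t_6 payoffs: 42.4694 34.4407 24.4880 12.1500 0.0000 0.0000 0.0000
t_5: node(5,0) S=37.2995 payoff=38.6705 vs cont=38.3260 → 38.6705 [stop]  node(5,1) S=46.2386 payoff=29.7314 vs cont=29.3869 → 29.7314 [stop]  node(5,2) S=57.3200 payoff=18.6500 vs cont=18.3055 → 18.6500 [stop]  node(5,3) S=71.0571 payoff=4.9129 vs cont=6.1160 → 6.1160 [wait]  node(5,4) S=88.0864 payoff=0.0000 vs cont=0.0000 → 0.0000 [wait]  node(5,5) S=109.1969 payoff=0.0000 vs cont=0.0000 → 0.0000 [wait]  ⇒ S*(5)=57.3200
t_4: node(4,0) S=41.5293 payoff=34.4407 vs cont=34.0962 → 34.4407 [stop]  node(4,1) S=51.4820 payoff=24.4880 vs cont=24.1435 → 24.4880 [stop]  node(4,2) S=63.8200 payoff=12.1500 vs cont=12.3975 → 12.3975 [wait]  node(4,3) S=79.1149 payoff=0.0000 vs cont=3.0786 → 3.0786 [wait]  node(4,4) S=98.0753 payoff=0.0000 vs cont=0.0000 → 0.0000 [wait]  ⇒ S*(4)=51.4820
t_3: node(3,0) S=46.2386 payoff=29.7314 vs cont=29.3869 → 29.7314 [stop]  node(3,1) S=57.3200 payoff=18.6500 vs cont=18.4273 → 18.6500 [stop]  node(3,2) S=71.0571 payoff=4.9129 vs cont=7.7555 → 7.7555 [wait]  node(3,3) S=88.0864 payoff=0.0000 vs cont=1.5497 → 1.5497 [wait]  ⇒ S*(3)=57.3200
t_2: node(2,0) S=51.4820 payoff=24.4880 vs cont=24.1435 → 24.4880 [stop]  node(2,1) S=63.8200 payoff=12.1500 vs cont=13.2043 → 13.2043 [wait]  node(2,2) S=79.1149 payoff=0.0000 vs cont=4.6665 → 4.6665 [wait]  ⇒ S*(2)=51.4820
t_1: node(1,0) S=57.3200 payoff=18.6500 vs cont=18.8243 → 18.8243 [wait]  node(1,1) S=71.0571 payoff=4.9129 vs cont=8.9431 → 8.9431 [wait]  ⇒ S*(1)=-
t_0: node(0,0) S=63.8200 payoff=12.1500 vs cont=13.8765 → 13.8765 [wait]  ⇒ S*(0)=-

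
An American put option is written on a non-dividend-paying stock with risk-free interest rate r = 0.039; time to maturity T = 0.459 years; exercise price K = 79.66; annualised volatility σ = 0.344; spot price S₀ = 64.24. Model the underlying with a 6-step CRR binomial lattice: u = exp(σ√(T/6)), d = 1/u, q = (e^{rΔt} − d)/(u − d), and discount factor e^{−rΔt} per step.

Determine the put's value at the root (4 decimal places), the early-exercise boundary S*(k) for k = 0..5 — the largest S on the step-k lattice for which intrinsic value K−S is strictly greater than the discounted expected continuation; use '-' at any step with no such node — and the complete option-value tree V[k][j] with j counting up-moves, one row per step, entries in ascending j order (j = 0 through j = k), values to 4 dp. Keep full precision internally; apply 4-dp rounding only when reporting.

price = 16.2773
boundary = - 58.4096 53.1084 58.4096 64.2400 70.6524
tree:
16.2773
21.2504 11.2395
26.5516 15.8104 6.5865
31.3717 21.2504 10.2876 2.8037
35.7543 26.5516 15.4200 5.0488 0.5017
39.7392 31.3717 21.2504 9.0076 0.9904 0.0000
43.3624 35.7543 26.5516 15.4200 1.9552 0.0000 0.0000

params: Δt=0.07650 u=1.09982 d=0.90924 q=0.49191 e^(-rΔt)=0.99702
t_6 payoffs: 43.3624 35.7543 26.5516 15.4200 1.9552 0.0000 0.0000
t_5: node(5,0) S=39.9208 payoff=39.7392 vs cont=39.5019 → 39.7392 [stop]  node(5,1) S=48.2883 payoff=31.3717 vs cont=31.1344 → 31.3717 [stop]  node(5,2) S=58.4096 payoff=21.2504 vs cont=21.0131 → 21.2504 [stop]  node(5,3) S=70.6524 payoff=9.0076 vs cont=8.7703 → 9.0076 [stop]  node(5,4) S=85.4613 payoff=0.0000 vs cont=0.9904 → 0.9904 [wait]  node(5,5) S=103.3741 payoff=0.0000 vs cont=0.0000 → 0.0000 [wait]  ⇒ S*(5)=70.6524
t_4: node(4,0) S=43.9057 payoff=35.7543 vs cont=35.5170 → 35.7543 [stop]  node(4,1) S=53.1084 payoff=26.5516 vs cont=26.3143 → 26.5516 [stop]  node(4,2) S=64.2400 payoff=15.4200 vs cont=15.1827 → 15.4200 [stop]  node(4,3) S=77.7048 payoff=1.9552 vs cont=5.0488 → 5.0488 [wait]  node(4,4) S=93.9919 payoff=0.0000 vs cont=0.5017 → 0.5017 [wait]  ⇒ S*(4)=64.2400
t_3: node(3,0) S=48.2883 payoff=31.3717 vs cont=31.1344 → 31.3717 [stop]  node(3,1) S=58.4096 payoff=21.2504 vs cont=21.0131 → 21.2504 [stop]  node(3,2) S=70.6524 payoff=9.0076 vs cont=10.2876 → 10.2876 [wait]  node(3,3) S=85.4613 payoff=0.0000 vs cont=2.8037 → 2.8037 [wait]  ⇒ S*(3)=58.4096
t_2: node(2,0) S=53.1084 payoff=26.5516 vs cont=26.3143 → 26.5516 [stop]  node(2,1) S=64.2400 payoff=15.4200 vs cont=15.8104 → 15.8104 [wait]  node(2,2) S=77.7048 payoff=1.9552 vs cont=6.5865 → 6.5865 [wait]  ⇒ S*(2)=53.1084
t_1: node(1,0) S=58.4096 payoff=21.2504 vs cont=21.2046 → 21.2504 [stop]  node(1,1) S=70.6524 payoff=9.0076 vs cont=11.2395 → 11.2395 [wait]  ⇒ S*(1)=58.4096
t_0: node(0,0) S=64.2400 payoff=15.4200 vs cont=16.2773 → 16.2773 [wait]  ⇒ S*(0)=-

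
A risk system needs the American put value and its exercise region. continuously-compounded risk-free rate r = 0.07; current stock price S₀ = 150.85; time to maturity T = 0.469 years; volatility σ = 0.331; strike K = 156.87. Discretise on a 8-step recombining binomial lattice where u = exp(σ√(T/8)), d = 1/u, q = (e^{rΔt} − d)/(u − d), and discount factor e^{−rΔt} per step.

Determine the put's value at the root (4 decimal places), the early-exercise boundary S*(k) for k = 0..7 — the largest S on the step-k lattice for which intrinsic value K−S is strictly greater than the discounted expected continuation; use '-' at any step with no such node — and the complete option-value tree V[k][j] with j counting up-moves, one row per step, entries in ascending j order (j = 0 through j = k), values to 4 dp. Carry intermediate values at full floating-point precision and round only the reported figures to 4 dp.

Δt=0.05862, u=1.08344, d=0.92298, q=0.50560, disc=e^(-rΔt)=0.99590
k=8 terminal: V=max(K-S,0) → 77.4193 63.6070 47.3934 28.3610 6.0200 0.0000 0.0000 0.0000 0.0000
k=7: j=0 S=86.0803 intr=70.7897 cont=70.1473 V=70.7897[EX]; j=1 S=101.0451 intr=55.8249 cont=55.1824 V=55.8249[EX]; j=2 S=118.6117 intr=38.2583 cont=37.6159 V=38.2583[EX]; j=3 S=139.2321 intr=17.6379 cont=16.9955 V=17.6379[EX]; j=4 S=163.4373 intr=0.0000 cont=2.9641 V=2.9641[hold]; j=5 S=191.8506 intr=0.0000 cont=0.0000 V=0.0000[hold]; j=6 S=225.2035 intr=0.0000 cont=0.0000 V=0.0000[hold]; j=7 S=264.3547 intr=0.0000 cont=0.0000 V=0.0000[hold]  S*(7)=139.2321
k=6: j=0 S=93.2630 intr=63.6070 cont=62.9645 V=63.6070[EX]; j=1 S=109.4766 intr=47.3934 cont=46.7509 V=47.3934[EX]; j=2 S=128.5090 intr=28.3610 cont=27.7186 V=28.3610[EX]; j=3 S=150.8500 intr=6.0200 cont=10.1769 V=10.1769[hold]; j=4 S=177.0750 intr=0.0000 cont=1.4594 V=1.4594[hold]; j=5 S=207.8592 intr=0.0000 cont=0.0000 V=0.0000[hold]; j=6 S=243.9951 intr=0.0000 cont=0.0000 V=0.0000[hold]  S*(6)=128.5090
k=5: j=0 S=101.0451 intr=55.8249 cont=55.1824 V=55.8249[EX]; j=1 S=118.6117 intr=38.2583 cont=37.6159 V=38.2583[EX]; j=2 S=139.2321 intr=17.6379 cont=19.0886 V=19.0886[hold]; j=3 S=163.4373 intr=0.0000 cont=5.7457 V=5.7457[hold]; j=4 S=191.8506 intr=0.0000 cont=0.7186 V=0.7186[hold]; j=5 S=225.2035 intr=0.0000 cont=0.0000 V=0.0000[hold]  S*(5)=118.6117
k=4: j=0 S=109.4766 intr=47.3934 cont=46.7509 V=47.3934[EX]; j=1 S=128.5090 intr=28.3610 cont=28.4491 V=28.4491[hold]; j=2 S=150.8500 intr=6.0200 cont=12.2919 V=12.2919[hold]; j=3 S=177.0750 intr=0.0000 cont=3.1909 V=3.1909[hold]; j=4 S=207.8592 intr=0.0000 cont=0.3538 V=0.3538[hold]  S*(4)=109.4766
k=3: j=0 S=118.6117 intr=38.2583 cont=37.6602 V=38.2583[EX]; j=1 S=139.2321 intr=17.6379 cont=20.1969 V=20.1969[hold]; j=2 S=163.4373 intr=0.0000 cont=7.6589 V=7.6589[hold]; j=3 S=191.8506 intr=0.0000 cont=1.7493 V=1.7493[hold]  S*(3)=118.6117
k=2: j=0 S=128.5090 intr=28.3610 cont=29.0072 V=29.0072[hold]; j=1 S=150.8500 intr=6.0200 cont=13.8009 V=13.8009[hold]; j=2 S=177.0750 intr=0.0000 cont=4.6518 V=4.6518[hold]  S*(2)=-
k=1: j=0 S=139.2321 intr=17.6379 cont=21.2315 V=21.2315[hold]; j=1 S=163.4373 intr=0.0000 cont=9.1375 V=9.1375[hold]  S*(1)=-
k=0: j=0 S=150.8500 intr=6.0200 cont=15.0549 V=15.0549[hold]  S*(0)=-

price = 15.0549
boundary = - - - 118.6117 109.4766 118.6117 128.5090 139.2321
tree:
15.0549
21.2315 9.1375
29.0072 13.8009 4.6518
38.2583 20.1969 7.6589 1.7493
47.3934 28.4491 12.2919 3.1909 0.3538
55.8249 38.2583 19.0886 5.7457 0.7186 0.0000
63.6070 47.3934 28.3610 10.1769 1.4594 0.0000 0.0000
70.7897 55.8249 38.2583 17.6379 2.9641 0.0000 0.0000 0.0000
77.4193 63.6070 47.3934 28.3610 6.0200 0.0000 0.0000 0.0000 0.0000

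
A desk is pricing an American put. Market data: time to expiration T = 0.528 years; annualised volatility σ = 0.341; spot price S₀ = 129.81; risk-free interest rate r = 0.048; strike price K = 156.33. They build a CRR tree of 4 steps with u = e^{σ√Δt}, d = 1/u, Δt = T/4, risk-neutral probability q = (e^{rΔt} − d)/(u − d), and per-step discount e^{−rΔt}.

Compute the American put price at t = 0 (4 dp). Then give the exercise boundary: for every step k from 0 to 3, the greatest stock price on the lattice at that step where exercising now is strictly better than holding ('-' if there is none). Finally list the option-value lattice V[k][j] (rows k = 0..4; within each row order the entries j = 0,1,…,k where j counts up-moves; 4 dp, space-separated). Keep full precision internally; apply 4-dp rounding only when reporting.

price = 29.3058
boundary = - 114.6840 101.3205 114.6840
tree:
29.3058
41.6460 17.0754
55.0095 27.4585 6.6873
66.8158 41.6460 13.3172 0.0000
77.2464 55.0095 26.5200 0.0000 0.0000

Δt=0.13200, u=1.13189, d=0.88348, q=0.49465, disc=e^(-rΔt)=0.99368
k=4 terminal: V=max(K-S,0) → 77.2464 55.0095 26.5200 0.0000 0.0000
k=3: j=0 S=89.5142 intr=66.8158 cont=65.8284 V=66.8158[EX]; j=1 S=114.6840 intr=41.6460 cont=40.6586 V=41.6460[EX]; j=2 S=146.9310 intr=9.3990 cont=13.3172 V=13.3172[hold]; j=3 S=188.2454 intr=0.0000 cont=0.0000 V=0.0000[hold]  S*(3)=114.6840
k=2: j=0 S=101.3205 intr=55.0095 cont=54.0221 V=55.0095[EX]; j=1 S=129.8100 intr=26.5200 cont=27.4585 V=27.4585[hold]; j=2 S=166.3102 intr=0.0000 cont=6.6873 V=6.6873[hold]  S*(2)=101.3205
k=1: j=0 S=114.6840 intr=41.6460 cont=41.1200 V=41.6460[EX]; j=1 S=146.9310 intr=9.3990 cont=17.0754 V=17.0754[hold]  S*(1)=114.6840
k=0: j=0 S=129.8100 intr=26.5200 cont=29.3058 V=29.3058[hold]  S*(0)=-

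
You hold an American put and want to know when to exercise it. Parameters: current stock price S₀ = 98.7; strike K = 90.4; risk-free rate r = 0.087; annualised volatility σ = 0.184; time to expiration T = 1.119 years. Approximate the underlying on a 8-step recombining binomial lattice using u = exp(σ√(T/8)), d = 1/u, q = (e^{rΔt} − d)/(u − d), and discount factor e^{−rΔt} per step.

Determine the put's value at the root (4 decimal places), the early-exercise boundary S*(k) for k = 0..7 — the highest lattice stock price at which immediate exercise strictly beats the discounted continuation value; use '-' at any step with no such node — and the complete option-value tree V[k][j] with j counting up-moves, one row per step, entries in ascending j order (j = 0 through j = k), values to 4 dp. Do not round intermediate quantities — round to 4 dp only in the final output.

Δt=0.13987  u=1.07124  d=0.93350  q=0.57169  discount=0.98790
step 8 (expiry): payoffs max(K−S,0) = 33.4850 25.0870 15.4499 4.3909 0.0000 0.0000 0.0000 0.0000 0.0000
step 7: (k=7,j=0): S=60.9696, (K−S)⁺=29.4304, hold=28.3370 ⇒ V=29.4304 exercise | (k=7,j=1): S=69.9658, (K−S)⁺=20.4342, hold=19.3408 ⇒ V=20.4342 exercise | (k=7,j=2): S=80.2894, (K−S)⁺=10.1106, hold=9.0172 ⇒ V=10.1106 exercise | (k=7,j=3): S=92.1363, (K−S)⁺=0.0000, hold=1.8579 ⇒ V=1.8579 continue | (k=7,j=4): S=105.7313, (K−S)⁺=0.0000, hold=0.0000 ⇒ V=0.0000 continue | (k=7,j=5): S=121.3322, (K−S)⁺=0.0000, hold=0.0000 ⇒ V=0.0000 continue | (k=7,j=6): S=139.2351, (K−S)⁺=0.0000, hold=0.0000 ⇒ V=0.0000 continue | (k=7,j=7): S=159.7796, (K−S)⁺=0.0000, hold=0.0000 ⇒ V=0.0000 continue  boundary S*=80.2894
step 6: (k=6,j=0): S=65.3130, (K−S)⁺=25.0870, hold=23.9936 ⇒ V=25.0870 exercise | (k=6,j=1): S=74.9501, (K−S)⁺=15.4499, hold=14.3565 ⇒ V=15.4499 exercise | (k=6,j=2): S=86.0091, (K−S)⁺=4.3909, hold=5.3274 ⇒ V=5.3274 continue | (k=6,j=3): S=98.7000, (K−S)⁺=0.0000, hold=0.7861 ⇒ V=0.7861 continue | (k=6,j=4): S=113.2634, (K−S)⁺=0.0000, hold=0.0000 ⇒ V=0.0000 continue | (k=6,j=5): S=129.9758, (K−S)⁺=0.0000, hold=0.0000 ⇒ V=0.0000 continue | (k=6,j=6): S=149.1540, (K−S)⁺=0.0000, hold=0.0000 ⇒ V=0.0000 continue  boundary S*=74.9501
step 5: (k=5,j=0): S=69.9658, (K−S)⁺=20.4342, hold=19.3408 ⇒ V=20.4342 exercise | (k=5,j=1): S=80.2894, (K−S)⁺=10.1106, hold=9.5461 ⇒ V=10.1106 exercise | (k=5,j=2): S=92.1363, (K−S)⁺=0.0000, hold=2.6982 ⇒ V=2.6982 continue | (k=5,j=3): S=105.7313, (K−S)⁺=0.0000, hold=0.3326 ⇒ V=0.3326 continue | (k=5,j=4): S=121.3322, (K−S)⁺=0.0000, hold=0.0000 ⇒ V=0.0000 continue | (k=5,j=5): S=139.2351, (K−S)⁺=0.0000, hold=0.0000 ⇒ V=0.0000 continue  boundary S*=80.2894
step 4: (k=4,j=0): S=74.9501, (K−S)⁺=15.4499, hold=14.3565 ⇒ V=15.4499 exercise | (k=4,j=1): S=86.0091, (K−S)⁺=4.3909, hold=5.8019 ⇒ V=5.8019 continue | (k=4,j=2): S=98.7000, (K−S)⁺=0.0000, hold=1.3295 ⇒ V=1.3295 continue | (k=4,j=3): S=113.2634, (K−S)⁺=0.0000, hold=0.1407 ⇒ V=0.1407 continue | (k=4,j=4): S=129.9758, (K−S)⁺=0.0000, hold=0.0000 ⇒ V=0.0000 continue  boundary S*=74.9501
step 3: (k=3,j=0): S=80.2894, (K−S)⁺=10.1106, hold=9.8141 ⇒ V=10.1106 exercise | (k=3,j=1): S=92.1363, (K−S)⁺=0.0000, hold=3.2058 ⇒ V=3.2058 continue | (k=3,j=2): S=105.7313, (K−S)⁺=0.0000, hold=0.6421 ⇒ V=0.6421 continue | (k=3,j=3): S=121.3322, (K−S)⁺=0.0000, hold=0.0596 ⇒ V=0.0596 continue  boundary S*=80.2894
step 2: (k=2,j=0): S=86.0091, (K−S)⁺=4.3909, hold=6.0887 ⇒ V=6.0887 continue | (k=2,j=1): S=98.7000, (K−S)⁺=0.0000, hold=1.7191 ⇒ V=1.7191 continue | (k=2,j=2): S=113.2634, (K−S)⁺=0.0000, hold=0.3053 ⇒ V=0.3053 continue  boundary S*=-
step 1: (k=1,j=0): S=92.1363, (K−S)⁺=0.0000, hold=3.5472 ⇒ V=3.5472 continue | (k=1,j=1): S=105.7313, (K−S)⁺=0.0000, hold=0.8998 ⇒ V=0.8998 continue  boundary S*=-
step 0: (k=0,j=0): S=98.7000, (K−S)⁺=0.0000, hold=2.0091 ⇒ V=2.0091 continue  boundary S*=-

price = 2.0091
boundary = - - - 80.2894 74.9501 80.2894 74.9501 80.2894
tree:
2.0091
3.5472 0.8998
6.0887 1.7191 0.3053
10.1106 3.2058 0.6421 0.0596
15.4499 5.8019 1.3295 0.1407 0.0000
20.4342 10.1106 2.6982 0.3326 0.0000 0.0000
25.0870 15.4499 5.3274 0.7861 0.0000 0.0000 0.0000
29.4304 20.4342 10.1106 1.8579 0.0000 0.0000 0.0000 0.0000
33.4850 25.0870 15.4499 4.3909 0.0000 0.0000 0.0000 0.0000 0.0000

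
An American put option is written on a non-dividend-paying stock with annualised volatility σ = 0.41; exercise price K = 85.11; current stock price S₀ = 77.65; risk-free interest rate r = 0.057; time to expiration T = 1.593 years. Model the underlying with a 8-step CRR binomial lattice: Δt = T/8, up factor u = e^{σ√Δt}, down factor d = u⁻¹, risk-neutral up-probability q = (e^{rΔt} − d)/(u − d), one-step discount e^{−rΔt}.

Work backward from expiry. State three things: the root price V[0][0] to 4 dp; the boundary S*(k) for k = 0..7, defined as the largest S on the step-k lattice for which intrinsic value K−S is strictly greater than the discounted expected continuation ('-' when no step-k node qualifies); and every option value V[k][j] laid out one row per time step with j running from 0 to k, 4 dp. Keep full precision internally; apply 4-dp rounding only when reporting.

price = 17.3683
boundary = - - - 44.8509 53.8552 44.8509 53.8552 64.6673
tree:
17.3683
23.7406 11.0213
31.4558 16.1199 5.8754
40.2591 22.8630 9.3506 2.3295
47.7580 31.2548 14.5044 4.1070 0.4999
54.0030 40.2591 21.7678 7.1454 0.9825 0.0000
59.2040 47.7580 31.2548 12.2225 1.9311 0.0000 0.0000
63.5353 54.0030 40.2591 20.4427 3.7955 0.0000 0.0000 0.0000
67.1425 59.2040 47.7580 31.2548 7.4600 0.0000 0.0000 0.0000 0.0000

Δt=0.19912  u=1.20076  d=0.83280  q=0.48541  discount=0.98871
step 8 (expiry): payoffs max(K−S,0) = 67.1425 59.2040 47.7580 31.2548 7.4600 0.0000 0.0000 0.0000 0.0000
step 7: (k=7,j=0): S=21.5747, (K−S)⁺=63.5353, hold=62.5748 ⇒ V=63.5353 exercise | (k=7,j=1): S=31.1070, (K−S)⁺=54.0030, hold=53.0425 ⇒ V=54.0030 exercise | (k=7,j=2): S=44.8509, (K−S)⁺=40.2591, hold=39.2986 ⇒ V=40.2591 exercise | (k=7,j=3): S=64.6673, (K−S)⁺=20.4427, hold=19.4822 ⇒ V=20.4427 exercise | (k=7,j=4): S=93.2391, (K−S)⁺=0.0000, hold=3.7955 ⇒ V=3.7955 continue | (k=7,j=5): S=134.4348, (K−S)⁺=0.0000, hold=0.0000 ⇒ V=0.0000 continue | (k=7,j=6): S=193.8320, (K−S)⁺=0.0000, hold=0.0000 ⇒ V=0.0000 continue | (k=7,j=7): S=279.4725, (K−S)⁺=0.0000, hold=0.0000 ⇒ V=0.0000 continue  boundary S*=64.6673
step 6: (k=6,j=0): S=25.9060, (K−S)⁺=59.2040, hold=58.2434 ⇒ V=59.2040 exercise | (k=6,j=1): S=37.3520, (K−S)⁺=47.7580, hold=46.7974 ⇒ V=47.7580 exercise | (k=6,j=2): S=53.8552, (K−S)⁺=31.2548, hold=30.2942 ⇒ V=31.2548 exercise | (k=6,j=3): S=77.6500, (K−S)⁺=7.4600, hold=12.2225 ⇒ V=12.2225 continue | (k=6,j=4): S=111.9580, (K−S)⁺=0.0000, hold=1.9311 ⇒ V=1.9311 continue | (k=6,j=5): S=161.4242, (K−S)⁺=0.0000, hold=0.0000 ⇒ V=0.0000 continue | (k=6,j=6): S=232.7460, (K−S)⁺=0.0000, hold=0.0000 ⇒ V=0.0000 continue  boundary S*=53.8552
step 5: (k=5,j=0): S=31.1070, (K−S)⁺=54.0030, hold=53.0425 ⇒ V=54.0030 exercise | (k=5,j=1): S=44.8509, (K−S)⁺=40.2591, hold=39.2986 ⇒ V=40.2591 exercise | (k=5,j=2): S=64.6673, (K−S)⁺=20.4427, hold=21.7678 ⇒ V=21.7678 continue | (k=5,j=3): S=93.2391, (K−S)⁺=0.0000, hold=7.1454 ⇒ V=7.1454 continue | (k=5,j=4): S=134.4348, (K−S)⁺=0.0000, hold=0.9825 ⇒ V=0.9825 continue | (k=5,j=5): S=193.8320, (K−S)⁺=0.0000, hold=0.0000 ⇒ V=0.0000 continue  boundary S*=44.8509
step 4: (k=4,j=0): S=37.3520, (K−S)⁺=47.7580, hold=46.7974 ⇒ V=47.7580 exercise | (k=4,j=1): S=53.8552, (K−S)⁺=31.2548, hold=30.9302 ⇒ V=31.2548 exercise | (k=4,j=2): S=77.6500, (K−S)⁺=7.4600, hold=14.5044 ⇒ V=14.5044 continue | (k=4,j=3): S=111.9580, (K−S)⁺=0.0000, hold=4.1070 ⇒ V=4.1070 continue | (k=4,j=4): S=161.4242, (K−S)⁺=0.0000, hold=0.4999 ⇒ V=0.4999 continue  boundary S*=53.8552
step 3: (k=3,j=0): S=44.8509, (K−S)⁺=40.2591, hold=39.2986 ⇒ V=40.2591 exercise | (k=3,j=1): S=64.6673, (K−S)⁺=20.4427, hold=22.8630 ⇒ V=22.8630 continue | (k=3,j=2): S=93.2391, (K−S)⁺=0.0000, hold=9.3506 ⇒ V=9.3506 continue | (k=3,j=3): S=134.4348, (K−S)⁺=0.0000, hold=2.3295 ⇒ V=2.3295 continue  boundary S*=44.8509
step 2: (k=2,j=0): S=53.8552, (K−S)⁺=31.2548, hold=31.4558 ⇒ V=31.4558 continue | (k=2,j=1): S=77.6500, (K−S)⁺=7.4600, hold=16.1199 ⇒ V=16.1199 continue | (k=2,j=2): S=111.9580, (K−S)⁺=0.0000, hold=5.8754 ⇒ V=5.8754 continue  boundary S*=-
step 1: (k=1,j=0): S=64.6673, (K−S)⁺=20.4427, hold=23.7406 ⇒ V=23.7406 continue | (k=1,j=1): S=93.2391, (K−S)⁺=0.0000, hold=11.0213 ⇒ V=11.0213 continue  boundary S*=-
step 0: (k=0,j=0): S=77.6500, (K−S)⁺=7.4600, hold=17.3683 ⇒ V=17.3683 continue  boundary S*=-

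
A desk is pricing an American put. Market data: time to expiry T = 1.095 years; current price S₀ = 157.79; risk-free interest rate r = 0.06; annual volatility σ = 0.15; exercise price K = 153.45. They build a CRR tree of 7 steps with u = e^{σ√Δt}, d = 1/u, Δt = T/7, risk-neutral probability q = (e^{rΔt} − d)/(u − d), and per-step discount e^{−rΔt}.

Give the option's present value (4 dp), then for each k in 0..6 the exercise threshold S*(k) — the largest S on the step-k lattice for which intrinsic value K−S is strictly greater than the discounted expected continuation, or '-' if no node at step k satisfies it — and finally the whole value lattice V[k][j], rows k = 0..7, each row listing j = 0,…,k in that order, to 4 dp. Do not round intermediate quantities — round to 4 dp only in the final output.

price = 4.8343
boundary = - - - 132.0638 140.1358 132.0638 140.1358
tree:
4.8343
8.2194 2.3046
13.5208 4.2684 0.8286
21.3862 7.6811 1.7079 0.1644
28.9932 13.3142 3.4654 0.3811 0.0000
36.1620 21.3862 6.8885 0.8835 0.0000 0.0000
42.9179 28.9932 13.3142 2.0483 0.0000 0.0000 0.0000
49.2847 36.1620 21.3862 4.7489 0.0000 0.0000 0.0000 0.0000

Δt=0.15643  u=1.06112  d=0.94240  q=0.56460  discount=0.99066
step 7 (expiry): payoffs max(K−S,0) = 49.2847 36.1620 21.3862 4.7489 0.0000 0.0000 0.0000 0.0000
step 6: (k=6,j=0): S=110.5321, (K−S)⁺=42.9179, hold=41.4844 ⇒ V=42.9179 exercise | (k=6,j=1): S=124.4568, (K−S)⁺=28.9932, hold=27.5597 ⇒ V=28.9932 exercise | (k=6,j=2): S=140.1358, (K−S)⁺=13.3142, hold=11.8807 ⇒ V=13.3142 exercise | (k=6,j=3): S=157.7900, (K−S)⁺=0.0000, hold=2.0483 ⇒ V=2.0483 continue | (k=6,j=4): S=177.6683, (K−S)⁺=0.0000, hold=0.0000 ⇒ V=0.0000 continue | (k=6,j=5): S=200.0508, (K−S)⁺=0.0000, hold=0.0000 ⇒ V=0.0000 continue | (k=6,j=6): S=225.2531, (K−S)⁺=0.0000, hold=0.0000 ⇒ V=0.0000 continue  boundary S*=140.1358
step 5: (k=5,j=0): S=117.2880, (K−S)⁺=36.1620, hold=34.7285 ⇒ V=36.1620 exercise | (k=5,j=1): S=132.0638, (K−S)⁺=21.3862, hold=19.9527 ⇒ V=21.3862 exercise | (k=5,j=2): S=148.7011, (K−S)⁺=4.7489, hold=6.8885 ⇒ V=6.8885 continue | (k=5,j=3): S=167.4344, (K−S)⁺=0.0000, hold=0.8835 ⇒ V=0.8835 continue | (k=5,j=4): S=188.5277, (K−S)⁺=0.0000, hold=0.0000 ⇒ V=0.0000 continue | (k=5,j=5): S=212.2783, (K−S)⁺=0.0000, hold=0.0000 ⇒ V=0.0000 continue  boundary S*=132.0638
step 4: (k=4,j=0): S=124.4568, (K−S)⁺=28.9932, hold=27.5597 ⇒ V=28.9932 exercise | (k=4,j=1): S=140.1358, (K−S)⁺=13.3142, hold=13.0775 ⇒ V=13.3142 exercise | (k=4,j=2): S=157.7900, (K−S)⁺=0.0000, hold=3.4654 ⇒ V=3.4654 continue | (k=4,j=3): S=177.6683, (K−S)⁺=0.0000, hold=0.3811 ⇒ V=0.3811 continue | (k=4,j=4): S=200.0508, (K−S)⁺=0.0000, hold=0.0000 ⇒ V=0.0000 continue  boundary S*=140.1358
step 3: (k=3,j=0): S=132.0638, (K−S)⁺=21.3862, hold=19.9527 ⇒ V=21.3862 exercise | (k=3,j=1): S=148.7011, (K−S)⁺=4.7489, hold=7.6811 ⇒ V=7.6811 continue | (k=3,j=2): S=167.4344, (K−S)⁺=0.0000, hold=1.7079 ⇒ V=1.7079 continue | (k=3,j=3): S=188.5277, (K−S)⁺=0.0000, hold=0.1644 ⇒ V=0.1644 continue  boundary S*=132.0638
step 2: (k=2,j=0): S=140.1358, (K−S)⁺=13.3142, hold=13.5208 ⇒ V=13.5208 continue | (k=2,j=1): S=157.7900, (K−S)⁺=0.0000, hold=4.2684 ⇒ V=4.2684 continue | (k=2,j=2): S=177.6683, (K−S)⁺=0.0000, hold=0.8286 ⇒ V=0.8286 continue  boundary S*=-
step 1: (k=1,j=0): S=148.7011, (K−S)⁺=4.7489, hold=8.2194 ⇒ V=8.2194 continue | (k=1,j=1): S=167.4344, (K−S)⁺=0.0000, hold=2.3046 ⇒ V=2.3046 continue  boundary S*=-
step 0: (k=0,j=0): S=157.7900, (K−S)⁺=0.0000, hold=4.8343 ⇒ V=4.8343 continue  boundary S*=-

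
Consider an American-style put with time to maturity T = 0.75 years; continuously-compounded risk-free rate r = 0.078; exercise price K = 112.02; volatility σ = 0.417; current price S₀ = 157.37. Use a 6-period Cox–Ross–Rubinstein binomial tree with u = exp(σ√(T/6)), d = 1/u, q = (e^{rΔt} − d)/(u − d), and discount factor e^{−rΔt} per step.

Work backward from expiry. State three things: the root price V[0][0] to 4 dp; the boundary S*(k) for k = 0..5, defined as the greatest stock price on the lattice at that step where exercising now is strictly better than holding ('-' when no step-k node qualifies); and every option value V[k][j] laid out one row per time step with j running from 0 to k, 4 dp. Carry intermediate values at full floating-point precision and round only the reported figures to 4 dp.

params: Δt=0.12500 u=1.15885 d=0.86292 q=0.49632 e^(-rΔt)=0.99030
t_6 payoffs: 47.0446 24.7617 0.0000 0.0000 0.0000 0.0000 0.0000
t_5: node(5,0) S=75.2970 payoff=36.7230 vs cont=35.6361 → 36.7230 [stop]  node(5,1) S=101.1196 payoff=10.9004 vs cont=12.3510 → 12.3510 [wait]  node(5,2) S=135.7979 payoff=0.0000 vs cont=0.0000 → 0.0000 [wait]  node(5,3) S=182.3689 payoff=0.0000 vs cont=0.0000 → 0.0000 [wait]  node(5,4) S=244.9110 payoff=0.0000 vs cont=0.0000 → 0.0000 [wait]  node(5,5) S=328.9016 payoff=0.0000 vs cont=0.0000 → 0.0000 [wait]  ⇒ S*(5)=75.2970
t_4: node(4,0) S=87.2583 payoff=24.7617 vs cont=24.3878 → 24.7617 [stop]  node(4,1) S=117.1829 payoff=0.0000 vs cont=6.1607 → 6.1607 [wait]  node(4,2) S=157.3700 payoff=0.0000 vs cont=0.0000 → 0.0000 [wait]  node(4,3) S=211.3390 payoff=0.0000 vs cont=0.0000 → 0.0000 [wait]  node(4,4) S=283.8162 payoff=0.0000 vs cont=0.0000 → 0.0000 [wait]  ⇒ S*(4)=87.2583
t_3: node(3,0) S=101.1196 payoff=10.9004 vs cont=15.3790 → 15.3790 [wait]  node(3,1) S=135.7979 payoff=0.0000 vs cont=3.0729 → 3.0729 [wait]  node(3,2) S=182.3689 payoff=0.0000 vs cont=0.0000 → 0.0000 [wait]  node(3,3) S=244.9110 payoff=0.0000 vs cont=0.0000 → 0.0000 [wait]  ⇒ S*(3)=-
t_2: node(2,0) S=117.1829 payoff=0.0000 vs cont=9.1813 → 9.1813 [wait]  node(2,1) S=157.3700 payoff=0.0000 vs cont=1.5328 → 1.5328 [wait]  node(2,2) S=211.3390 payoff=0.0000 vs cont=0.0000 → 0.0000 [wait]  ⇒ S*(2)=-
t_1: node(1,0) S=135.7979 payoff=0.0000 vs cont=5.3330 → 5.3330 [wait]  node(1,1) S=182.3689 payoff=0.0000 vs cont=0.7645 → 0.7645 [wait]  ⇒ S*(1)=-
t_0: node(0,0) S=157.3700 payoff=0.0000 vs cont=3.0358 → 3.0358 [wait]  ⇒ S*(0)=-

price = 3.0358
boundary = - - - - 87.2583 75.2970
tree:
3.0358
5.3330 0.7645
9.1813 1.5328 0.0000
15.3790 3.0729 0.0000 0.0000
24.7617 6.1607 0.0000 0.0000 0.0000
36.7230 12.3510 0.0000 0.0000 0.0000 0.0000
47.0446 24.7617 0.0000 0.0000 0.0000 0.0000 0.0000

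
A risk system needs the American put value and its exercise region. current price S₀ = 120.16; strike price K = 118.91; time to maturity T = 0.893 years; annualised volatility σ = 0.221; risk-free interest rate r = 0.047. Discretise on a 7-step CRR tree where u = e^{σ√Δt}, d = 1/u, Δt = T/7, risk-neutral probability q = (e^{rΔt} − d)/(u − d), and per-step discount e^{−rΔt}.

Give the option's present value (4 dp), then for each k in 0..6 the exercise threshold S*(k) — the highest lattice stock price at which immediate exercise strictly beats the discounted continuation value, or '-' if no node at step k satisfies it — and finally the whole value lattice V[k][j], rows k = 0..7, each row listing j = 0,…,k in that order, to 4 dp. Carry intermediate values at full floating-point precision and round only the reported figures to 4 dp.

price = 7.7212
boundary = - - - 94.8237 87.6266 94.8237 102.6120
tree:
7.7212
11.6834 4.1288
17.1011 6.7845 1.7088
24.0863 10.8083 3.1240 0.4136
31.2834 16.5531 5.5953 0.8638 0.0000
37.9342 24.0863 9.7448 1.8041 0.0000 0.0000
44.0803 31.2834 16.2980 3.7681 0.0000 0.0000 0.0000
49.7599 37.9342 24.0863 7.8701 0.0000 0.0000 0.0000 0.0000

Δt=0.12757, u=1.08213, d=0.92410, q=0.51833, disc=e^(-rΔt)=0.99402
k=7 terminal: V=max(K-S,0) → 49.7599 37.9342 24.0863 7.8701 0.0000 0.0000 0.0000 0.0000
k=6: j=0 S=74.8297 intr=44.0803 cont=43.3695 V=44.0803[EX]; j=1 S=87.6266 intr=31.2834 cont=30.5726 V=31.2834[EX]; j=2 S=102.6120 intr=16.2980 cont=15.5872 V=16.2980[EX]; j=3 S=120.1600 intr=0.0000 cont=3.7681 V=3.7681[hold]; j=4 S=140.7090 intr=0.0000 cont=0.0000 V=0.0000[hold]; j=5 S=164.7722 intr=0.0000 cont=0.0000 V=0.0000[hold]; j=6 S=192.9505 intr=0.0000 cont=0.0000 V=0.0000[hold]  S*(6)=102.6120
k=5: j=0 S=80.9758 intr=37.9342 cont=37.2234 V=37.9342[EX]; j=1 S=94.8237 intr=24.0863 cont=23.3755 V=24.0863[EX]; j=2 S=111.0399 intr=7.8701 cont=9.7448 V=9.7448[hold]; j=3 S=130.0292 intr=0.0000 cont=1.8041 V=1.8041[hold]; j=4 S=152.2660 intr=0.0000 cont=0.0000 V=0.0000[hold]; j=5 S=178.3055 intr=0.0000 cont=0.0000 V=0.0000[hold]  S*(5)=94.8237
k=4: j=0 S=87.6266 intr=31.2834 cont=30.5726 V=31.2834[EX]; j=1 S=102.6120 intr=16.2980 cont=16.5531 V=16.5531[hold]; j=2 S=120.1600 intr=0.0000 cont=5.5953 V=5.5953[hold]; j=3 S=140.7090 intr=0.0000 cont=0.8638 V=0.8638[hold]; j=4 S=164.7722 intr=0.0000 cont=0.0000 V=0.0000[hold]  S*(4)=87.6266
k=3: j=0 S=94.8237 intr=24.0863 cont=23.5069 V=24.0863[EX]; j=1 S=111.0399 intr=7.8701 cont=10.8083 V=10.8083[hold]; j=2 S=130.0292 intr=0.0000 cont=3.1240 V=3.1240[hold]; j=3 S=152.2660 intr=0.0000 cont=0.4136 V=0.4136[hold]  S*(3)=94.8237
k=2: j=0 S=102.6120 intr=16.2980 cont=17.1011 V=17.1011[hold]; j=1 S=120.1600 intr=0.0000 cont=6.7845 V=6.7845[hold]; j=2 S=140.7090 intr=0.0000 cont=1.7088 V=1.7088[hold]  S*(2)=-
k=1: j=0 S=111.0399 intr=7.8701 cont=11.6834 V=11.6834[hold]; j=1 S=130.0292 intr=0.0000 cont=4.1288 V=4.1288[hold]  S*(1)=-
k=0: j=0 S=120.1600 intr=0.0000 cont=7.7212 V=7.7212[hold]  S*(0)=-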